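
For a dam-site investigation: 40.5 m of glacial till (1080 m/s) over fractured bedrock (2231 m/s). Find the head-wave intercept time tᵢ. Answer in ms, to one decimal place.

tᵢ = 2h·√(V₂²−V₁²)/(V₁V₂).
√(V₂²−V₁²) = √(2231²−1080²) = 1952.2 m/s.
tᵢ = 2·40.5·1952.2/(1080·2231) = 0.06563 s.

65.6 ms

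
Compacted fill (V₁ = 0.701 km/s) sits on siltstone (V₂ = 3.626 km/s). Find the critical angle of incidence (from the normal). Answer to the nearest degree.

At critical incidence the refracted ray runs along the interface (θ₂ = 90°), so sin θ_c = V₁/V₂.
θ_c = arcsin(0.701/3.626) = arcsin 0.1933 = 11.15°.

11°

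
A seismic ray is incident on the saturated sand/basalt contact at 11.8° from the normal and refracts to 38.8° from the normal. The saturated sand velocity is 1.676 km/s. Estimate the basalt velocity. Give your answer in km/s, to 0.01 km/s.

Snell's law: sin 11.8°/V₁ = sin 38.8°/V₂.
V₂ = V₁·sin 38.8°/sin 11.8° = 1.676 × 3.0641 = 5.14 km/s.

5.14 km/s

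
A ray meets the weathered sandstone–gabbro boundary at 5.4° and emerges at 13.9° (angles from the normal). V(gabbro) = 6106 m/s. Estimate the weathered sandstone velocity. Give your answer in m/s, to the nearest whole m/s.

2392 m/s

sin 5.4° = 0.0941; sin 13.9° = 0.2402.
V₁ = V₂·(sin θ₁/sin θ₂) = 6106·(0.0941/0.2402) = 2392.00 m/s.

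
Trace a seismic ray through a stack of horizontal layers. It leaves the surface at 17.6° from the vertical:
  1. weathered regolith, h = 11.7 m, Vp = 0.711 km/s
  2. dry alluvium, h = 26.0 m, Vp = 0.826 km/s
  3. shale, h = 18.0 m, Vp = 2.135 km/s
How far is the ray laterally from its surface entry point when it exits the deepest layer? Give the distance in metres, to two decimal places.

52.47 m

Apply Snell's law at each interface; in layer i the horizontal offset is hᵢ·tan θᵢ.
Layer 1: θ = 17.60°; offset = 11.7·tan 17.60° = 3.7115 m.
Layer 2: sin θ = 0.826·sin 17.6°/0.711 = 0.3513, θ = 20.57°; offset = 26.0·tan 20.57° = 9.7548 m.
Layer 3: sin θ = 2.135·sin 17.6°/0.711 = 0.9080, θ = 65.22°; offset = 18.0·tan 65.22° = 39.0002 m.
Summing the layer offsets gives 52.4665 m.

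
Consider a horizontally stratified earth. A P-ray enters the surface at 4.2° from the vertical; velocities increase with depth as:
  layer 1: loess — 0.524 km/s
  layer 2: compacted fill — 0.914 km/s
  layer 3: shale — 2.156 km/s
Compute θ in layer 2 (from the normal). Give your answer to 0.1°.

Ray parameter p = sin 4.2° / 0.524 = 1.3977e-01 s/km.
sin θ_2 = p·V_2 = 1.3977e-01 × 0.914 = 0.1277.
θ_2 = arcsin 0.1277 = 7.34°.

7.3°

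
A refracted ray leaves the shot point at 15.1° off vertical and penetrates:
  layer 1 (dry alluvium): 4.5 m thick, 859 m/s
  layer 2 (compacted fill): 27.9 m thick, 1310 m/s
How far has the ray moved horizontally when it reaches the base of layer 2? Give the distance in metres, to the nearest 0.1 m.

13.3 m

p = sin θ₁/V₁ = sin 15.1°/859 = 3.0326e-04 s/m is conserved through the stack.
Layer 1: θ = 15.10°; offset = 4.5·tan 15.10° = 1.214 m.
Layer 2: sin θ = p·1310 = 0.3973 → θ = 23.41°; offset = 27.9·tan 23.41° = 12.078 m.
Total horizontal offset = 13.292 m.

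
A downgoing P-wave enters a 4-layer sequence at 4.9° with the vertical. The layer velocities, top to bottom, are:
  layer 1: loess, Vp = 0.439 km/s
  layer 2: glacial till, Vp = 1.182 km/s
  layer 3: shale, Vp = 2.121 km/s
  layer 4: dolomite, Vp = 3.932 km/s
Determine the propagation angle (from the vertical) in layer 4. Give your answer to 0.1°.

Ray parameter p = sin 4.9° / 0.439 = 1.9457e-01 s/km.
sin θ_4 = p·V_4 = 1.9457e-01 × 3.932 = 0.7651.
θ_4 = 49.91° from the vertical.

49.9°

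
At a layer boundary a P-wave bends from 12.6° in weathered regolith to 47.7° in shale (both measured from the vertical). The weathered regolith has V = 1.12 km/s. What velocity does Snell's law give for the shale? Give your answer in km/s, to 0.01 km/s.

sin 12.6° = 0.2181; sin 47.7° = 0.7396.
V₂ = V₁·(sin θ₂/sin θ₁) = 1.12·(0.7396/0.2181) = 3.80 km/s.

3.80 km/s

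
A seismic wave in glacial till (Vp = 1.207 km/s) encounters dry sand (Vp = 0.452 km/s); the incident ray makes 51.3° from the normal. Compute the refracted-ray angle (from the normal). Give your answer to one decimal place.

17.0°

sin θ₁/V₁ = sin θ₂/V₂ ⇒ sin θ₂ = 0.452·sin 51.3°/1.207 = 0.452·0.7804/1.207 = 0.2923.
θ₂ = sin⁻¹(0.2923) = 16.99° (from vertical).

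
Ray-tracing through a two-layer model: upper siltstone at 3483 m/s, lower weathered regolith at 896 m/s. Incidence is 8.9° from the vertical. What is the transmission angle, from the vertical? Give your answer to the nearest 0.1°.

2.3°

sin θ₁/V₁ = sin θ₂/V₂ ⇒ sin θ₂ = 896·sin 8.9°/3483 = 896·0.1547/3483 = 0.0398.
θ₂ = sin⁻¹(0.0398) = 2.28° (from vertical).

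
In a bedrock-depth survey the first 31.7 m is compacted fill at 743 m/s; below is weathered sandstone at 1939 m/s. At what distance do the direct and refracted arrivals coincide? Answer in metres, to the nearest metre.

95 m

x_cross = 2h·√((V₂+V₁)/(V₂−V₁)).
(V₂+V₁)/(V₂−V₁) = (1939+743)/(1939−743) = 2.2425; √ = 1.4975.
x_cross = 2·31.7·1.4975 = 94.94 m.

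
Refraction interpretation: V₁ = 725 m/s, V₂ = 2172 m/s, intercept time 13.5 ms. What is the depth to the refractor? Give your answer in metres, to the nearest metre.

θ_c = arcsin(725/2172) = 19.50°; cos θ_c = 0.9426.
tᵢ = 2h cos θ_c/V₁ ⇒ h = tᵢ·V₁/(2 cos θ_c) = 0.0135·725/(2·0.9426) = 5.19 m.

5 m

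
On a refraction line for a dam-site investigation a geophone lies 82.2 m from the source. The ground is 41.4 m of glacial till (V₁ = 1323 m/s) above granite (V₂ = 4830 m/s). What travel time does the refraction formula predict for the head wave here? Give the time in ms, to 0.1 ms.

77.2 ms

t = x/V₂ + 2h·√(V₂²−V₁²)/(V₁V₂).
√(V₂²−V₁²) = √(4830²−1323²) = 4645.3 m/s; delay term = 2·41.4·4645.3/(1323·4830) = 0.06019 s.
t = 82.2/4830 + 0.06019 = 0.07721 s.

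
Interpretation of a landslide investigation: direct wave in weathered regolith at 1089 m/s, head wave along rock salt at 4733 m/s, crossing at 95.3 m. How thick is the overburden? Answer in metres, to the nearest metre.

x_cross = 2h·√((V₂+V₁)/(V₂−V₁)) → h = x_cross / (2·√((V₂+V₁)/(V₂−V₁))).
√((V₂+V₁)/(V₂−V₁)) = √((4733+1089)/(4733−1089)) = 1.2640.
h = 95.3 / (2·1.2640) = 37.70 m.

38 m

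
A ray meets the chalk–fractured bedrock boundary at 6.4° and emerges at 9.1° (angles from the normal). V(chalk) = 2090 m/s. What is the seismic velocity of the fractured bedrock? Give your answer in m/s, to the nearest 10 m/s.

2970 m/s

Snell's law: sin 6.4°/V₁ = sin 9.1°/V₂.
V₂ = V₁·sin 9.1°/sin 6.4° = 2090 × 1.4189 = 2965.40 m/s.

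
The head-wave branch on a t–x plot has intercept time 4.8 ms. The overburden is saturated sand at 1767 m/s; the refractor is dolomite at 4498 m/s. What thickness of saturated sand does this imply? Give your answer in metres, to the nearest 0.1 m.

h = tᵢ·V₁·V₂ / (2·√(V₂²−V₁²)).
√(V₂²−V₁²) = √(4498² − 1767²) = 4136.4 m/s.
h = 0.0048 s × 1767 × 4498 / (2 × 4136.4) = 4.61 m.

4.6 m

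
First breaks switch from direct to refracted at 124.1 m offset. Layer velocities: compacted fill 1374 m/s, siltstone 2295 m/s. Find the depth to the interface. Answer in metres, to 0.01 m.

31.09 m

x_cross = 2h·√((V₂+V₁)/(V₂−V₁)) → h = x_cross / (2·√((V₂+V₁)/(V₂−V₁))).
√((V₂+V₁)/(V₂−V₁)) = √((2295+1374)/(2295−1374)) = 1.9959.
h = 124.1 / (2·1.9959) = 31.09 m.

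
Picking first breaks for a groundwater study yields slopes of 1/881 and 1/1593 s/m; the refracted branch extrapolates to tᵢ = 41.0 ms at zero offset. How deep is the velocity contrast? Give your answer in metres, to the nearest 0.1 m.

θ_c = arcsin(881/1593) = 33.58°; cos θ_c = 0.8332.
tᵢ = 2h cos θ_c/V₁ ⇒ h = tᵢ·V₁/(2 cos θ_c) = 0.041·881/(2·0.8332) = 21.68 m.

21.7 m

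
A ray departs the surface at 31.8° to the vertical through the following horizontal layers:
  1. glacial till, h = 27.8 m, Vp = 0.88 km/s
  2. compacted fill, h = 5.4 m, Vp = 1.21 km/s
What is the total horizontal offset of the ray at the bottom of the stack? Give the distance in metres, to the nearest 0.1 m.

Apply Snell's law at each interface; in layer i the horizontal offset is hᵢ·tan θᵢ.
Layer 1: θ = 31.80°; offset = 27.8·tan 31.80° = 17.237 m.
Layer 2: sin θ = 1.21·sin 31.8°/0.88 = 0.7246, θ = 46.43°; offset = 5.4·tan 46.43° = 5.677 m.
Total horizontal offset = 22.914 m.

22.9 m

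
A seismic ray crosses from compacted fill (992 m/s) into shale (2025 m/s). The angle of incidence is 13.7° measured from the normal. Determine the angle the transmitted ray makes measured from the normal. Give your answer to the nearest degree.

Snell's law: sin θ₂ = (V₂/V₁)·sin θ₁ = (2025/992)·sin 13.7° = 0.4835.
θ₂ = sin⁻¹(0.4835) = 28.91° (from vertical).

29°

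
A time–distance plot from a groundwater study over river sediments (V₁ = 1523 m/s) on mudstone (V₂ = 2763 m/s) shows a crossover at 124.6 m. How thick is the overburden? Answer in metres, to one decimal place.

33.5 m

h = (x_cross/2)·√((V₂−V₁)/(V₂+V₁)).
(V₂−V₁)/(V₂+V₁) = (2763−1523)/(2763+1523) = 0.2893; √ = 0.5379.
h = (124.6/2)·0.5379 = 33.51 m.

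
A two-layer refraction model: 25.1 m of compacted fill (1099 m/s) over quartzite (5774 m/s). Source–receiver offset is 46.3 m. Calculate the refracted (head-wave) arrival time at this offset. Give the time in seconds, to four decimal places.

θ_c = arcsin(V₁/V₂) = arcsin(1099/5774) = 10.97°, cos θ_c = 0.9817.
Intercept time tᵢ = 2h cos θ_c / V₁ = 2·25.1·0.9817/1099 = 0.04484 s.
t = x/V₂ + tᵢ = 46.3/5774 + 0.04484 = 0.05286 s.

0.0529 s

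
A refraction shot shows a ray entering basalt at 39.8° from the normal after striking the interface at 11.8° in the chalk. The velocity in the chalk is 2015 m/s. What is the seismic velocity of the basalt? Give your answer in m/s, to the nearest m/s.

Snell's law: sin 11.8°/V₁ = sin 39.8°/V₂.
V₂ = V₁·sin 39.8°/sin 11.8° = 2015 × 3.1302 = 6307.32 m/s.

6307 m/s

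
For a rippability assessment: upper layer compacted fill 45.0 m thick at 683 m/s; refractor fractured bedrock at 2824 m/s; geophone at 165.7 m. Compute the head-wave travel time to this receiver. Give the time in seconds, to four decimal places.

0.1865 s

t = x/V₂ + 2h·√(V₂²−V₁²)/(V₁V₂).
√(V₂²−V₁²) = √(2824²−683²) = 2740.2 m/s; delay term = 2·45.0·2740.2/(683·2824) = 0.12786 s.
t = 165.7/2824 + 0.12786 = 0.18654 s.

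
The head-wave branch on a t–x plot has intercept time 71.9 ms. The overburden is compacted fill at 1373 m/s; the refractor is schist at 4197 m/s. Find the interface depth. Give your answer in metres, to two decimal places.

52.23 m

h = tᵢ·V₁·V₂ / (2·√(V₂²−V₁²)).
√(V₂²−V₁²) = √(4197² − 1373²) = 3966.1 m/s.
h = 0.0719 s × 1373 × 4197 / (2 × 3966.1) = 52.23 m.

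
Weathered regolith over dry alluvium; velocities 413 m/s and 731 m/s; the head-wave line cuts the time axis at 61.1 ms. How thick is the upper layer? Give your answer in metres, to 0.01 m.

15.29 m

h = tᵢ·V₁·V₂ / (2·√(V₂²−V₁²)).
√(V₂²−V₁²) = √(731² − 413²) = 603.2 m/s.
h = 0.0611 s × 413 × 731 / (2 × 603.2) = 15.29 m.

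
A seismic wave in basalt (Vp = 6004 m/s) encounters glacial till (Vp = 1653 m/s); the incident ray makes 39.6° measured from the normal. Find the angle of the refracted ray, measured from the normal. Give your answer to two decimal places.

sin θ₁/V₁ = sin θ₂/V₂ ⇒ sin θ₂ = 1653·sin 39.6°/6004 = 1653·0.6374/6004 = 0.1755.
θ₂ = arcsin 0.1755 = 10.11° from the normal.

10.11°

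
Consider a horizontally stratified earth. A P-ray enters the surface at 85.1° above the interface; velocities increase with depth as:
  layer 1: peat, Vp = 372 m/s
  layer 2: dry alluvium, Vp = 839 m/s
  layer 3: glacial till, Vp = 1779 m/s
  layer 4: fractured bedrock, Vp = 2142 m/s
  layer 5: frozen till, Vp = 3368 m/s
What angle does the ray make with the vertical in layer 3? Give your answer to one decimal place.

From the normal: θ₁ = 90° − 85.1° = 4.9°.
Ray parameter p = sin 4.9° / 372 = 2.2962e-04 s/m.
sin θ_3 = p·V_3 = 2.2962e-04 × 1779 = 0.4085.
θ_3 = 24.11° from the vertical.

24.1°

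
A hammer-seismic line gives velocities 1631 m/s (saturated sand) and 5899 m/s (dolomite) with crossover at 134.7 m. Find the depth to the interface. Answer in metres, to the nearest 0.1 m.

50.7 m

x_cross = 2h·√((V₂+V₁)/(V₂−V₁)) → h = x_cross / (2·√((V₂+V₁)/(V₂−V₁))).
√((V₂+V₁)/(V₂−V₁)) = √((5899+1631)/(5899−1631)) = 1.3283.
h = 134.7 / (2·1.3283) = 50.71 m.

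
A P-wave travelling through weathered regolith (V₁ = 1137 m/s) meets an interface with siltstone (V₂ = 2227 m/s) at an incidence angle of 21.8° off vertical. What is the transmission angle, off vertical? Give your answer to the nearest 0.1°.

46.7°

sin θ₁/V₁ = sin θ₂/V₂ ⇒ sin θ₂ = 2227·sin 21.8°/1137 = 2227·0.3714/1137 = 0.7274.
θ₂ = sin⁻¹(0.7274) = 46.67° (from vertical).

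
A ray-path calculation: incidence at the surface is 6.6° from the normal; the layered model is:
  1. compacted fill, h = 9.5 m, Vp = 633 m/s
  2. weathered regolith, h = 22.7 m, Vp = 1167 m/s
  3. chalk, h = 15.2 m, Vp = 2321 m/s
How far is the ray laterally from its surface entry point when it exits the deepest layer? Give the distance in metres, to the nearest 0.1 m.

Apply Snell's law at each interface; in layer i the horizontal offset is hᵢ·tan θᵢ.
Layer 1: θ = 6.60°; offset = 9.5·tan 6.60° = 1.099 m.
Layer 2: sin θ = 1167·sin 6.6°/633 = 0.2119, θ = 12.23°; offset = 22.7·tan 12.23° = 4.922 m.
Layer 3: sin θ = 2321·sin 6.6°/633 = 0.4214, θ = 24.93°; offset = 15.2·tan 24.93° = 7.064 m.
Σ offsets = 13.085 m.

13.1 m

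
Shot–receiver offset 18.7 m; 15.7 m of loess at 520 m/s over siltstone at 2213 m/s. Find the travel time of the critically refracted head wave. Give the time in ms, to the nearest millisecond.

θ_c = arcsin(V₁/V₂) = arcsin(520/2213) = 13.59°, cos θ_c = 0.9720.
Intercept time tᵢ = 2h cos θ_c / V₁ = 2·15.7·0.9720/520 = 0.05869 s.
t = x/V₂ + tᵢ = 18.7/2213 + 0.05869 = 0.06714 s.

67 ms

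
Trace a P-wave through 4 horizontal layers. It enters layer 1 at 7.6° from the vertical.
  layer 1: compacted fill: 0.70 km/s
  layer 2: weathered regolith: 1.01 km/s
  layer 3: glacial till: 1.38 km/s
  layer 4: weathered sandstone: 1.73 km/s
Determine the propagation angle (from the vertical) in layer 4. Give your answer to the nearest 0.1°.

19.1°

Ray parameter p = sin 7.6° / 0.70 = 1.8894e-01 s/km.
sin θ_4 = p·V_4 = 1.8894e-01 × 1.73 = 0.3269.
θ_4 = 19.08° from the vertical.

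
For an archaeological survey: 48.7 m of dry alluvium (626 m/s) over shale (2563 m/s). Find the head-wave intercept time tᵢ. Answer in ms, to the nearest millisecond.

θ_c = arcsin(V₁/V₂) = arcsin(626/2563) = 14.14°; cos θ_c = 0.9697.
tᵢ = 2h·cos θ_c / V₁ = 2·48.7·0.9697 / 626 = 0.15088 s.

151 ms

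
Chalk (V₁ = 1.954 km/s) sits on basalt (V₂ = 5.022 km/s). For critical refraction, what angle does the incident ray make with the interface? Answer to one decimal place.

At critical incidence the refracted ray runs along the interface (θ₂ = 90°), so sin θ_c = V₁/V₂.
θ_c = arcsin(1.954/5.022) = arcsin 0.3891 = 22.90°.
Measured from the interface: 90° − 22.90° = 67.10°.

67.1°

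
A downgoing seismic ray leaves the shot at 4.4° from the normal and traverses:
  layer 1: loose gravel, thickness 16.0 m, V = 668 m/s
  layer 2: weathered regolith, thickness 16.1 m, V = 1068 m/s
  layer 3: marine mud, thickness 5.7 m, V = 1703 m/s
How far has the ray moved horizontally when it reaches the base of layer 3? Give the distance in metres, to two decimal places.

4.36 m

Apply Snell's law at each interface; in layer i the horizontal offset is hᵢ·tan θᵢ.
Layer 1: θ = 4.40°; offset = 16.0·tan 4.40° = 1.2311 m.
Layer 2: sin θ = 1068·sin 4.4°/668 = 0.1227, θ = 7.05°; offset = 16.1·tan 7.05° = 1.9898 m.
Layer 3: sin θ = 1703·sin 4.4°/668 = 0.1956, θ = 11.28°; offset = 5.7·tan 11.28° = 1.1368 m.
Σ offsets = 4.3578 m.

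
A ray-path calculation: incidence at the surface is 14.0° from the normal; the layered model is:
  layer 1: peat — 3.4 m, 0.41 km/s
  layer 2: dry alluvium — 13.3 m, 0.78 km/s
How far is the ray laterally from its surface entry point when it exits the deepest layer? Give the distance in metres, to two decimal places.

Ray parameter p = sin 14.0° / 0.41 km/s = 5.9005e-01 s/km.
Layer 1: θ = 14.00°; offset = 3.4·tan 14.00° = 0.8477 m.
Layer 2: sin θ = p·0.78 = 0.4602 → θ = 27.40°; offset = 13.3·tan 27.40° = 6.8949 m.
Σ offsets = 7.7426 m.

7.74 m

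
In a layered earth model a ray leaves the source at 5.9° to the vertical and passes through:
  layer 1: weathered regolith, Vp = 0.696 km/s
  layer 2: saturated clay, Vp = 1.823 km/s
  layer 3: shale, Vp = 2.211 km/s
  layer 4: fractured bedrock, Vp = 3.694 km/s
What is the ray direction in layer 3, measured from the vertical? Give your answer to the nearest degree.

Snell's law across each interface conserves sin θ / V, so sin θ_3 = V_3·sin θ₁/V₁.
sin θ_3 = 2.211 × sin 5.9° / 0.696 = 0.3265.
θ_3 = 19.06° from the vertical.

19°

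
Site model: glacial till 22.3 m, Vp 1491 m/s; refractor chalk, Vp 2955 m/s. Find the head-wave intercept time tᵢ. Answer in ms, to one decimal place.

25.8 ms

θ_c = arcsin(V₁/V₂) = arcsin(1491/2955) = 30.30°; cos θ_c = 0.8634.
tᵢ = 2h·cos θ_c / V₁ = 2·22.3·0.8634 / 1491 = 0.02583 s.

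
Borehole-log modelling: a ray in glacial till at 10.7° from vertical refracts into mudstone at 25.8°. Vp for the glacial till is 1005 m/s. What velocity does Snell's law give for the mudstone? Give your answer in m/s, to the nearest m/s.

2356 m/s

sin 10.7° = 0.1857; sin 25.8° = 0.4352.
V₂ = V₁·(sin θ₂/sin θ₁) = 1005·(0.4352/0.1857) = 2355.87 m/s.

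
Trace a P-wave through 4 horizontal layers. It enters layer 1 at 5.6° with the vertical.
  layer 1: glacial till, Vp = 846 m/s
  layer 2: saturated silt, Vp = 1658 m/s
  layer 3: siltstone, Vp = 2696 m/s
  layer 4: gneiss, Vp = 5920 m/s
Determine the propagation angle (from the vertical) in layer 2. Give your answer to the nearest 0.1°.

11.0°

Ray parameter p = sin 5.6° / 846 = 1.1535e-04 s/m.
sin θ_2 = p·V_2 = 1.1535e-04 × 1658 = 0.1912.
θ_2 = 11.03° from the vertical.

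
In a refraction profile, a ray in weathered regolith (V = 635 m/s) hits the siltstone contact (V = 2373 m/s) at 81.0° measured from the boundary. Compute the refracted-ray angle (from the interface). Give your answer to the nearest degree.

Convert to the normal: θ₁ = 90° − 81.0° = 9.0°.
sin θ₁/V₁ = sin θ₂/V₂ ⇒ sin θ₂ = 2373·sin 9.0°/635 = 2373·0.1564/635 = 0.5846.
θ₂ = sin⁻¹(0.5846) = 35.77° (from vertical).
From the interface: 90° − 35.77° = 54.23°.

54°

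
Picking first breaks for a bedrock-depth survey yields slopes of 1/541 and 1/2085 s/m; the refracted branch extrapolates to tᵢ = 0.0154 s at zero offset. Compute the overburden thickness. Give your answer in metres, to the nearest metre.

4 m

θ_c = arcsin(541/2085) = 15.04°; cos θ_c = 0.9658.
tᵢ = 2h cos θ_c/V₁ ⇒ h = tᵢ·V₁/(2 cos θ_c) = 0.0154·541/(2·0.9658) = 4.31 m.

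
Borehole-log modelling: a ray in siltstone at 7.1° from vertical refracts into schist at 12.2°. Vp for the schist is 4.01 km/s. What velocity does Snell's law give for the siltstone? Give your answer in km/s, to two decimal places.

Snell's law: sin 7.1°/V₁ = sin 12.2°/V₂.
V₁ = V₂·sin 7.1°/sin 12.2° = 4.01 × 0.5849 = 2.35 km/s.

2.35 km/s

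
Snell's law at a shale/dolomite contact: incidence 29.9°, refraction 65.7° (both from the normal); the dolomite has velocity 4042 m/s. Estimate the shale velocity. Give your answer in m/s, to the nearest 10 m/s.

2210 m/s

sin 29.9° = 0.4985; sin 65.7° = 0.9114.
V₁ = V₂·(sin θ₁/sin θ₂) = 4042·(0.4985/0.9114) = 2210.75 m/s.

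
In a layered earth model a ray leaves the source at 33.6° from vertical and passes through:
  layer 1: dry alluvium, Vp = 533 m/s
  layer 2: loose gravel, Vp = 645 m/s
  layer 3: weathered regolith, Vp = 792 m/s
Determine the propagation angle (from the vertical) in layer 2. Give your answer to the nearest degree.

42°

Snell's law across each interface conserves sin θ / V, so sin θ_2 = V_2·sin θ₁/V₁.
sin θ_2 = 645 × sin 33.6° / 533 = 0.6697.
θ_2 = arcsin 0.6697 = 42.04°.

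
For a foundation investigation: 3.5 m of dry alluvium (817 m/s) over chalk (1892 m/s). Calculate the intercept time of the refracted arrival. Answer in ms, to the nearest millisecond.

tᵢ = 2h·√(V₂²−V₁²)/(V₁V₂).
√(V₂²−V₁²) = √(1892²−817²) = 1706.5 m/s.
tᵢ = 2·3.5·1706.5/(817·1892) = 0.00773 s.

8 ms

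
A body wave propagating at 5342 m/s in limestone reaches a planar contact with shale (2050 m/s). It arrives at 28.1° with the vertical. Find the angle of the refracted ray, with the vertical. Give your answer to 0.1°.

10.4°

sin θ₁/V₁ = sin θ₂/V₂ ⇒ sin θ₂ = 2050·sin 28.1°/5342 = 2050·0.4710/5342 = 0.1808.
θ₂ = arcsin 0.1808 = 10.41° from the normal.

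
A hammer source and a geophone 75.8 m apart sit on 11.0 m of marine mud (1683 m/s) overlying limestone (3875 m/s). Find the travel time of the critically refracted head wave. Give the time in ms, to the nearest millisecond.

31 ms

θ_c = arcsin(V₁/V₂) = arcsin(1683/3875) = 25.74°, cos θ_c = 0.9008.
Intercept time tᵢ = 2h cos θ_c / V₁ = 2·11.0·0.9008/1683 = 0.01177 s.
t = x/V₂ + tᵢ = 75.8/3875 + 0.01177 = 0.03134 s.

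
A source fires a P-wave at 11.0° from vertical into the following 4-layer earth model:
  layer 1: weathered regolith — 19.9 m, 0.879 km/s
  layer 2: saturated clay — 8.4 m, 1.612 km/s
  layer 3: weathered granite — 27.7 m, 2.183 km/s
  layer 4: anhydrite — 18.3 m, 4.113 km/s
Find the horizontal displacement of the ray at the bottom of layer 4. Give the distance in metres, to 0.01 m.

Ray parameter p = sin 11.0° / 0.879 km/s = 2.1708e-01 s/km.
Layer 1: θ = 11.00°; offset = 19.9·tan 11.00° = 3.8682 m.
Layer 2: sin θ = p·1.612 = 0.3499 → θ = 20.48°; offset = 8.4·tan 20.48° = 3.1377 m.
Layer 3: sin θ = p·2.183 = 0.4739 → θ = 28.29°; offset = 27.7·tan 28.29° = 14.9063 m.
Layer 4: sin θ = p·4.113 = 0.8928 → θ = 63.23°; offset = 18.3·tan 63.23° = 36.2766 m.
Total horizontal offset = 58.1888 m.

58.19 m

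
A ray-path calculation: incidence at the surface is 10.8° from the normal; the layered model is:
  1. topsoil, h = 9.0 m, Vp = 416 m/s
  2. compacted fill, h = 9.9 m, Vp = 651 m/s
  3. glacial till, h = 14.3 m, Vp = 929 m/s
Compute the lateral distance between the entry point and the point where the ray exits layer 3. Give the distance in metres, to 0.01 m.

11.34 m

Apply Snell's law at each interface; in layer i the horizontal offset is hᵢ·tan θᵢ.
Layer 1: θ = 10.80°; offset = 9.0·tan 10.80° = 1.7168 m.
Layer 2: sin θ = 651·sin 10.8°/416 = 0.2932, θ = 17.05°; offset = 9.9·tan 17.05° = 3.0365 m.
Layer 3: sin θ = 929·sin 10.8°/416 = 0.4185, θ = 24.74°; offset = 14.3·tan 24.74° = 6.5885 m.
Total horizontal offset = 11.3418 m.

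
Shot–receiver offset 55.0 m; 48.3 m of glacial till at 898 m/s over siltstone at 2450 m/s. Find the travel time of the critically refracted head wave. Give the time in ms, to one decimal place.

122.5 ms

θ_c = arcsin(V₁/V₂) = arcsin(898/2450) = 21.50°, cos θ_c = 0.9304.
Intercept time tᵢ = 2h cos θ_c / V₁ = 2·48.3·0.9304/898 = 0.10009 s.
t = x/V₂ + tᵢ = 55.0/2450 + 0.10009 = 0.12253 s.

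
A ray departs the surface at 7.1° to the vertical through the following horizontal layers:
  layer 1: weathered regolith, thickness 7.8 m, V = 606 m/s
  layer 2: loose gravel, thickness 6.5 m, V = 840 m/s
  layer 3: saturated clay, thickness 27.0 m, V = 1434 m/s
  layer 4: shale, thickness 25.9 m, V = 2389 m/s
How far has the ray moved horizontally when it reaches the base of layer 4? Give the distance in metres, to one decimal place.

24.8 m

p = sin θ₁/V₁ = sin 7.1°/606 = 2.0396e-04 s/m is conserved through the stack.
Layer 1: θ = 7.10°; offset = 7.8·tan 7.10° = 0.972 m.
Layer 2: sin θ = p·840 = 0.1713 → θ = 9.87°; offset = 6.5·tan 9.87° = 1.130 m.
Layer 3: sin θ = p·1434 = 0.2925 → θ = 17.01°; offset = 27.0·tan 17.01° = 8.258 m.
Layer 4: sin θ = p·2389 = 0.4873 → θ = 29.16°; offset = 25.9·tan 29.16° = 14.452 m.
Summing the layer offsets gives 24.812 m.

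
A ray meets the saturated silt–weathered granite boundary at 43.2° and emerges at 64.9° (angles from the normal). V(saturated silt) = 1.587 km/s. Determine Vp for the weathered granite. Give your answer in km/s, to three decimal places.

2.099 km/s

sin 43.2° = 0.6845; sin 64.9° = 0.9056.
V₂ = V₁·(sin θ₂/sin θ₁) = 1.587·(0.9056/0.6845) = 2.099 km/s.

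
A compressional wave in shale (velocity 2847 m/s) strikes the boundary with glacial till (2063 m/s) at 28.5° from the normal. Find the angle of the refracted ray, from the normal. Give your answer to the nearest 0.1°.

sin θ₁/V₁ = sin θ₂/V₂ ⇒ sin θ₂ = 2063·sin 28.5°/2847 = 2063·0.4772/2847 = 0.3458.
θ₂ = sin⁻¹(0.3458) = 20.23° (from vertical).

20.2°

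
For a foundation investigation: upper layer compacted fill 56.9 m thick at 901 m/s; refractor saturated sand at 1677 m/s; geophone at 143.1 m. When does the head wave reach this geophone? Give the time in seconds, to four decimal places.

t = x/V₂ + 2h·√(V₂²−V₁²)/(V₁V₂).
√(V₂²−V₁²) = √(1677²−901²) = 1414.4 m/s; delay term = 2·56.9·1414.4/(901·1677) = 0.10653 s.
t = 143.1/1677 + 0.10653 = 0.19186 s.

0.1919 s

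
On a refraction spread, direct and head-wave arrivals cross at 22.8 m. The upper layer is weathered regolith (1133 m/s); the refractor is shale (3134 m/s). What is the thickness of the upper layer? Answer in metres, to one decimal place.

7.8 m

h = (x_cross/2)·√((V₂−V₁)/(V₂+V₁)).
(V₂−V₁)/(V₂+V₁) = (3134−1133)/(3134+1133) = 0.4689; √ = 0.6848.
h = (22.8/2)·0.6848 = 7.81 m.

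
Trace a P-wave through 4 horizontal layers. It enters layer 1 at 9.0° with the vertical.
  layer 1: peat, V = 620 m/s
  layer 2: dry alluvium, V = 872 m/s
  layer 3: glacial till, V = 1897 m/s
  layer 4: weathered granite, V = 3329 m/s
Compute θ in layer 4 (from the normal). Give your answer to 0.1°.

57.1°

Snell's law across each interface conserves sin θ / V, so sin θ_4 = V_4·sin θ₁/V₁.
sin θ_4 = 3329 × sin 9.0° / 620 = 0.8400.
θ_4 = arcsin 0.8400 = 57.14°.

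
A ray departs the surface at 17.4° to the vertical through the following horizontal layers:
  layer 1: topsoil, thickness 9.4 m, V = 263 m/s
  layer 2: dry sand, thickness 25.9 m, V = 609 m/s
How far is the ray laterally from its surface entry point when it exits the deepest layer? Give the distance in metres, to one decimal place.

Apply Snell's law at each interface; in layer i the horizontal offset is hᵢ·tan θᵢ.
Layer 1: θ = 17.40°; offset = 9.4·tan 17.40° = 2.946 m.
Layer 2: sin θ = 609·sin 17.4°/263 = 0.6925, θ = 43.82°; offset = 25.9·tan 43.82° = 24.859 m.
Σ offsets = 27.805 m.

27.8 m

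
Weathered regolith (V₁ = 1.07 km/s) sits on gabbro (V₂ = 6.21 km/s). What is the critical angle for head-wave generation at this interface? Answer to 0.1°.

At critical incidence the refracted ray runs along the interface (θ₂ = 90°), so sin θ_c = V₁/V₂.
θ_c = arcsin(1.07/6.21) = arcsin 0.1723 = 9.92°.

9.9°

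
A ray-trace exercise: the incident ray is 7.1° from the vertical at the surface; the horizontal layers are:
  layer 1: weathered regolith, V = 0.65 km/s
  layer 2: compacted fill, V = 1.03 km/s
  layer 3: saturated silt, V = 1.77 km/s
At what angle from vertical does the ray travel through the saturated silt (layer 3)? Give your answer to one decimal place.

Ray parameter p = sin 7.1° / 0.65 = 1.9016e-01 s/km.
sin θ_3 = p·V_3 = 1.9016e-01 × 1.77 = 0.3366.
θ_3 = 19.67° from the vertical.

19.7°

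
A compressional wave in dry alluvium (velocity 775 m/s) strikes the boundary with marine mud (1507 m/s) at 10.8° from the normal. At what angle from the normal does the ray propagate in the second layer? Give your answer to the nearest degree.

Snell's law: sin θ₂ = (V₂/V₁)·sin θ₁ = (1507/775)·sin 10.8° = 0.3644.
θ₂ = sin⁻¹(0.3644) = 21.37° (from vertical).

21°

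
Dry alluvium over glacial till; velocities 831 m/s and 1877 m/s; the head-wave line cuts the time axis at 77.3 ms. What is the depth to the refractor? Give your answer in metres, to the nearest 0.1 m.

35.8 m

h = tᵢ·V₁·V₂ / (2·√(V₂²−V₁²)).
√(V₂²−V₁²) = √(1877² − 831²) = 1683.0 m/s.
h = 0.0773 s × 831 × 1877 / (2 × 1683.0) = 35.82 m.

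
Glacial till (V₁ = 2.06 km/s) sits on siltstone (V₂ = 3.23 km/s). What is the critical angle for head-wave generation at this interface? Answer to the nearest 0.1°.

39.6°

Critical incidence: sin θ_c = V₁/V₂ = 2.06/3.23 = 0.6378.
θ_c = arcsin 0.6378 = 39.63°.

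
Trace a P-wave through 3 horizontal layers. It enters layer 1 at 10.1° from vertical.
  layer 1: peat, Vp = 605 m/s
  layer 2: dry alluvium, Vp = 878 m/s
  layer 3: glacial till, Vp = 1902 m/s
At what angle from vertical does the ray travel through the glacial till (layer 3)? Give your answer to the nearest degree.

Snell's law across each interface conserves sin θ / V, so sin θ_3 = V_3·sin θ₁/V₁.
sin θ_3 = 1902 × sin 10.1° / 605 = 0.5513.
θ_3 = 33.46° from the vertical.

33°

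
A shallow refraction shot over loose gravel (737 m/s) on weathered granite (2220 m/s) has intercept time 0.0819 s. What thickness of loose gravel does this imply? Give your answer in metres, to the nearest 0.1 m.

32.0 m

h = tᵢ·V₁·V₂ / (2·√(V₂²−V₁²)).
√(V₂²−V₁²) = √(2220² − 737²) = 2094.1 m/s.
h = 0.0819 s × 737 × 2220 / (2 × 2094.1) = 31.99 m.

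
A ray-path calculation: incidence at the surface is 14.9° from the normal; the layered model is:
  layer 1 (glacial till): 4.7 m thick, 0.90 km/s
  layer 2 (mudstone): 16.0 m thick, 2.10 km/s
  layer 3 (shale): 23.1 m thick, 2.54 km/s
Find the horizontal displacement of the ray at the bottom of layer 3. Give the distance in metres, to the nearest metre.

38 m

p = sin θ₁/V₁ = sin 14.9°/0.90 = 2.8570e-01 s/km is conserved through the stack.
Layer 1: θ = 14.90°; offset = 4.7·tan 14.90° = 1.251 m.
Layer 2: sin θ = p·2.10 = 0.6000 → θ = 36.87°; offset = 16.0·tan 36.87° = 11.999 m.
Layer 3: sin θ = p·2.54 = 0.7257 → θ = 46.53°; offset = 23.1·tan 46.53° = 24.364 m.
Σ offsets = 37.614 m.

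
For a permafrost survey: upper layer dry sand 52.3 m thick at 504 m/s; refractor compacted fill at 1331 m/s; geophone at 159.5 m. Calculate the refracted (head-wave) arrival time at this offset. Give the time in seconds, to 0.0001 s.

0.3119 s

t = x/V₂ + 2h·√(V₂²−V₁²)/(V₁V₂).
√(V₂²−V₁²) = √(1331²−504²) = 1231.9 m/s; delay term = 2·52.3·1231.9/(504·1331) = 0.19209 s.
t = 159.5/1331 + 0.19209 = 0.31192 s.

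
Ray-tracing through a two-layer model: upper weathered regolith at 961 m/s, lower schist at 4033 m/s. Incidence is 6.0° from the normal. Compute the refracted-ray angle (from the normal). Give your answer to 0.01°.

26.02°

sin θ₁/V₁ = sin θ₂/V₂ ⇒ sin θ₂ = 4033·sin 6.0°/961 = 4033·0.1045/961 = 0.4387.
θ₂ = sin⁻¹(0.4387) = 26.02° (from vertical).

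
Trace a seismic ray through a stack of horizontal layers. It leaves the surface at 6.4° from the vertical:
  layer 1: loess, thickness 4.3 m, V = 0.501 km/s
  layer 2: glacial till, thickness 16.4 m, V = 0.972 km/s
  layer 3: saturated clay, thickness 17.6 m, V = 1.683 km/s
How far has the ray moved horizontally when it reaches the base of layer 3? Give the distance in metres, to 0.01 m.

Apply Snell's law at each interface; in layer i the horizontal offset is hᵢ·tan θᵢ.
Layer 1: θ = 6.40°; offset = 4.3·tan 6.40° = 0.4823 m.
Layer 2: sin θ = 0.972·sin 6.4°/0.501 = 0.2163, θ = 12.49°; offset = 16.4·tan 12.49° = 3.6327 m.
Layer 3: sin θ = 1.683·sin 6.4°/0.501 = 0.3745, θ = 21.99°; offset = 17.6·tan 21.99° = 7.1075 m.
Total horizontal offset = 11.2225 m.

11.22 m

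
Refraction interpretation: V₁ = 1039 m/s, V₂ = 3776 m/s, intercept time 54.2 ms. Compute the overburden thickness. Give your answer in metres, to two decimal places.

29.29 m

h = tᵢ·V₁·V₂ / (2·√(V₂²−V₁²)).
√(V₂²−V₁²) = √(3776² − 1039²) = 3630.2 m/s.
h = 0.0542 s × 1039 × 3776 / (2 × 3630.2) = 29.29 m.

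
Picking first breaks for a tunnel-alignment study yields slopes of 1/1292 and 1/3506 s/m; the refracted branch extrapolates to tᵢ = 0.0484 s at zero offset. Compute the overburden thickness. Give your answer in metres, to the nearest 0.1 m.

h = tᵢ·V₁·V₂ / (2·√(V₂²−V₁²)).
√(V₂²−V₁²) = √(3506² − 1292²) = 3259.3 m/s.
h = 0.0484 s × 1292 × 3506 / (2 × 3259.3) = 33.63 m.

33.6 m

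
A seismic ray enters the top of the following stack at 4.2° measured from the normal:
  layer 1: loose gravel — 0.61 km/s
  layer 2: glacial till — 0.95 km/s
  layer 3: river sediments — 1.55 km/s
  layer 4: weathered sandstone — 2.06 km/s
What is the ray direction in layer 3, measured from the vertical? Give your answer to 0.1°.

Snell's law across each interface conserves sin θ / V, so sin θ_3 = V_3·sin θ₁/V₁.
sin θ_3 = 1.55 × sin 4.2° / 0.61 = 0.1861.
θ_3 = arcsin 0.1861 = 10.73°.

10.7°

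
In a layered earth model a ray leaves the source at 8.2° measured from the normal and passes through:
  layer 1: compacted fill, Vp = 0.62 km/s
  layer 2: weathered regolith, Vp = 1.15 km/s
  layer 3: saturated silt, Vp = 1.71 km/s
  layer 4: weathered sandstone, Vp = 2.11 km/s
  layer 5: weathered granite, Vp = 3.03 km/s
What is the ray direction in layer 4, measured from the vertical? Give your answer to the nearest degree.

Ray parameter p = sin 8.2° / 0.62 = 2.3005e-01 s/km.
sin θ_4 = p·V_4 = 2.3005e-01 × 2.11 = 0.4854.
θ_4 = 29.04° from the vertical.

29°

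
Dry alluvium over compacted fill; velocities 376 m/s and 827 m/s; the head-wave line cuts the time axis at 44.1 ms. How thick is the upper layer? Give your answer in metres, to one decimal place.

h = tᵢ·V₁·V₂ / (2·√(V₂²−V₁²)).
√(V₂²−V₁²) = √(827² − 376²) = 736.6 m/s.
h = 0.0441 s × 376 × 827 / (2 × 736.6) = 9.31 m.

9.3 m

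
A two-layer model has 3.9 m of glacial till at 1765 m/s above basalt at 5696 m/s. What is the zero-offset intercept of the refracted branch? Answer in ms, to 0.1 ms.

4.2 ms

θ_c = arcsin(V₁/V₂) = arcsin(1765/5696) = 18.05°; cos θ_c = 0.9508.
tᵢ = 2h·cos θ_c / V₁ = 2·3.9·0.9508 / 1765 = 0.00420 s.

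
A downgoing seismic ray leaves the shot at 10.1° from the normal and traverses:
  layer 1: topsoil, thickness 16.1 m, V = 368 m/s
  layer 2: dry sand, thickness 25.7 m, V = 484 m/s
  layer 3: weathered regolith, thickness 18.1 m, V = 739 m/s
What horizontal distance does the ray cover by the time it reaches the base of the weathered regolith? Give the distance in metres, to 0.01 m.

Apply Snell's law at each interface; in layer i the horizontal offset is hᵢ·tan θᵢ.
Layer 1: θ = 10.10°; offset = 16.1·tan 10.10° = 2.8678 m.
Layer 2: sin θ = 484·sin 10.1°/368 = 0.2306, θ = 13.34°; offset = 25.7·tan 13.34° = 6.0918 m.
Layer 3: sin θ = 739·sin 10.1°/368 = 0.3522, θ = 20.62°; offset = 18.1·tan 20.62° = 6.8104 m.
Σ offsets = 15.7701 m.

15.77 m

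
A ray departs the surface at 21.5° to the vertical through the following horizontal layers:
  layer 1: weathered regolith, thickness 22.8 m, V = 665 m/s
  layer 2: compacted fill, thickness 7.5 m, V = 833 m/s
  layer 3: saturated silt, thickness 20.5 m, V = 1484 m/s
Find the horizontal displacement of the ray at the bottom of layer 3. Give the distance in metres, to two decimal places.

42.00 m

Apply Snell's law at each interface; in layer i the horizontal offset is hᵢ·tan θᵢ.
Layer 1: θ = 21.50°; offset = 22.8·tan 21.50° = 8.9812 m.
Layer 2: sin θ = 833·sin 21.5°/665 = 0.4591, θ = 27.33°; offset = 7.5·tan 27.33° = 3.8758 m.
Layer 3: sin θ = 1484·sin 21.5°/665 = 0.8179, θ = 54.87°; offset = 20.5·tan 54.87° = 29.1391 m.
Total horizontal offset = 41.9960 m.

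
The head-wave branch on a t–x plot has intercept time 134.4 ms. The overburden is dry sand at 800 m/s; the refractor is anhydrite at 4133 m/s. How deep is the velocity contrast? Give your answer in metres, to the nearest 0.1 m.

h = tᵢ·V₁·V₂ / (2·√(V₂²−V₁²)).
√(V₂²−V₁²) = √(4133² − 800²) = 4054.8 m/s.
h = 0.1344 s × 800 × 4133 / (2 × 4054.8) = 54.80 m.

54.8 m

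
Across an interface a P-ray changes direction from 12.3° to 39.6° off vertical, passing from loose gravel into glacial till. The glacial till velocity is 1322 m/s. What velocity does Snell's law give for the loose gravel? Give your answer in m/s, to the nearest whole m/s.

442 m/s

Snell's law: sin 12.3°/V₁ = sin 39.6°/V₂.
V₁ = V₂·sin 12.3°/sin 39.6° = 1322 × 0.3342 = 441.82 m/s.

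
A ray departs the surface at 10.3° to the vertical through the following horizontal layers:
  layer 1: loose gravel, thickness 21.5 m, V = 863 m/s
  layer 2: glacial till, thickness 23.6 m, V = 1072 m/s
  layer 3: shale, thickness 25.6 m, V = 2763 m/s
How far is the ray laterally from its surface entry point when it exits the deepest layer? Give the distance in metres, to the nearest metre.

27 m

Apply Snell's law at each interface; in layer i the horizontal offset is hᵢ·tan θᵢ.
Layer 1: θ = 10.30°; offset = 21.5·tan 10.30° = 3.907 m.
Layer 2: sin θ = 1072·sin 10.3°/863 = 0.2221, θ = 12.83°; offset = 23.6·tan 12.83° = 5.376 m.
Layer 3: sin θ = 2763·sin 10.3°/863 = 0.5725, θ = 34.92°; offset = 25.6·tan 34.92° = 17.873 m.
Σ offsets = 27.156 m.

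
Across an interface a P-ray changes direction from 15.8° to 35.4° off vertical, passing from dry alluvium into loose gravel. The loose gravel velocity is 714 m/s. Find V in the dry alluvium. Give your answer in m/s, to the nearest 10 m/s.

340 m/s

sin 15.8° = 0.2723; sin 35.4° = 0.5793.
V₁ = V₂·(sin θ₁/sin θ₂) = 714·(0.2723/0.5793) = 335.60 m/s.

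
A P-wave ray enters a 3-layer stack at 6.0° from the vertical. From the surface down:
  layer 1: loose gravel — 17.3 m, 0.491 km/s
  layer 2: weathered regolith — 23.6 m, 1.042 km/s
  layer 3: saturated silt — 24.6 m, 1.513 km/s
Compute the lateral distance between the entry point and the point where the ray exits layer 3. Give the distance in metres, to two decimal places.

Apply Snell's law at each interface; in layer i the horizontal offset is hᵢ·tan θᵢ.
Layer 1: θ = 6.00°; offset = 17.3·tan 6.00° = 1.8183 m.
Layer 2: sin θ = 1.042·sin 6.0°/0.491 = 0.2218, θ = 12.82°; offset = 23.6·tan 12.82° = 5.3690 m.
Layer 3: sin θ = 1.513·sin 6.0°/0.491 = 0.3221, θ = 18.79°; offset = 24.6·tan 18.79° = 8.3697 m.
Summing the layer offsets gives 15.5570 m.

15.56 m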